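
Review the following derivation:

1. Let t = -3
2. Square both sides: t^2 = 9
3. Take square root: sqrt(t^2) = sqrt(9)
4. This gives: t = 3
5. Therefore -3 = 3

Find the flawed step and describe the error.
Step 4: This gives: t = 3

Step 4 incorrectly states that sqrt(t^2) = t. The correct identity is sqrt(t^2) = |t|. Since t = -3 < 0, we have sqrt(t^2) = |-3| = 3, not t = -3.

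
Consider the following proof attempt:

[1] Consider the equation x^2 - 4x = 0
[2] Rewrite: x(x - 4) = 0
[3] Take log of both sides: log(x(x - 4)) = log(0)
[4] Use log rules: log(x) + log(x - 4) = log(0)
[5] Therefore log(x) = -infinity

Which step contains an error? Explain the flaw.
Step 3: Take log of both sides: log(x(x - 4)) = log(0)

Step 3 takes the logarithm of both sides, resulting in log(0) on the right side. The logarithm is only defined for positive numbers; log(0) is undefined (approaches negative infinity). This operation is invalid.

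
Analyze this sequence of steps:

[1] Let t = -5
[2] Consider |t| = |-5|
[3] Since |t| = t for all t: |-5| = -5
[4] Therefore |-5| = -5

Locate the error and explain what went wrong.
Step 3: Since |t| = t for all t: |-5| = -5

Step 3 incorrectly states that |t| = t for all t. The correct definition is |t| = t when t >= 0, and |t| = -t when t < 0. Since -5 < 0, we have |-5| = -(-5) = 5, not -5.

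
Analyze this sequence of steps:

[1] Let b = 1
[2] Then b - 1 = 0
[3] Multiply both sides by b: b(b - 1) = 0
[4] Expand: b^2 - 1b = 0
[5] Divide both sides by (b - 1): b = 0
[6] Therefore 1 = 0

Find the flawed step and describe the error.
Step 5: Divide both sides by (b - 1): b = 0

Step 5 divides both sides by (b - 1). However, since b = 1, we have (b - 1) = 0. Division by zero is undefined, making this step invalid.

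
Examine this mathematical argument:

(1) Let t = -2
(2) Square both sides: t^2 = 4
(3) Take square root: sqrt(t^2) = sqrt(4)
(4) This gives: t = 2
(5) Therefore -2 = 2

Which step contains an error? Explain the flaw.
Step 4: This gives: t = 2

Step 4 incorrectly states that sqrt(t^2) = t. The correct identity is sqrt(t^2) = |t|. Since t = -2 < 0, we have sqrt(t^2) = |-2| = 2, not t = -2.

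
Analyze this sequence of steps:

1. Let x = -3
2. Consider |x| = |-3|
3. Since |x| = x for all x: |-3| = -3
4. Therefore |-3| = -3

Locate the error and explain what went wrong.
Step 3: Since |x| = x for all x: |-3| = -3

Step 3 incorrectly states that |x| = x for all x. The correct definition is |x| = x when x >= 0, and |x| = -x when x < 0. Since -3 < 0, we have |-3| = -(-3) = 3, not -3.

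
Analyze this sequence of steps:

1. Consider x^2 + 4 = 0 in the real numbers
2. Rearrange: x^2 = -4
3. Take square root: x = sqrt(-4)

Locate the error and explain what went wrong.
Step 3: Take square root: x = sqrt(-4)

Step 3 takes the square root of -4, which is negative. In the real number system, the square root of a negative number is undefined. The equation x^2 + 4 = 0 has no real solutions. Square roots of negative numbers only exist in the complex numbers.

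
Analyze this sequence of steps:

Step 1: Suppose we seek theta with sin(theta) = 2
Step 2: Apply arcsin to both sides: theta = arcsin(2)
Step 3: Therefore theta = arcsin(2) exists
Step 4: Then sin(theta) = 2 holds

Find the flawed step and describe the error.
Step 2: Apply arcsin to both sides: theta = arcsin(2)

Step 2 applies arcsin to 2. However, arcsin(x) is only defined for x in [-1, 1] because sin(theta) can only produce values in that range. Since |2| > 1, arcsin(2) is undefined. There is no angle whose sine equals 2.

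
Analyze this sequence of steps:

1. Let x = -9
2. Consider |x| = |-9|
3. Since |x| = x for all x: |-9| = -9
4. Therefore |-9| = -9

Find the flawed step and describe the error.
Step 3: Since |x| = x for all x: |-9| = -9

Step 3 incorrectly states that |x| = x for all x. The correct definition is |x| = x when x >= 0, and |x| = -x when x < 0. Since -9 < 0, we have |-9| = -(-9) = 9, not -9.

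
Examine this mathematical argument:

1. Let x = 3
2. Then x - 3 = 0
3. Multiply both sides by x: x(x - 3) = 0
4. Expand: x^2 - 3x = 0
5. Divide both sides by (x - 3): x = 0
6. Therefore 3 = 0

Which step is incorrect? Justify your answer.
Step 5: Divide both sides by (x - 3): x = 0

Step 5 divides both sides by (x - 3). However, since x = 3, we have (x - 3) = 0. Division by zero is undefined, making this step invalid.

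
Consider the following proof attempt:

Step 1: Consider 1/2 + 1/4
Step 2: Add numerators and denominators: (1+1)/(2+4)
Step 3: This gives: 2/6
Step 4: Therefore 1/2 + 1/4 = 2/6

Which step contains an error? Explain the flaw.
Step 2: Add numerators and denominators: (1+1)/(2+4)

Step 2 incorrectly adds fractions by separately adding numerators and denominators. This is wrong. The correct method requires a common denominator: 1/2 + 1/4 = (1×4 + 1×2)/(2×4) = 6/8 = 3/4. The method used gives 2/6, which is different.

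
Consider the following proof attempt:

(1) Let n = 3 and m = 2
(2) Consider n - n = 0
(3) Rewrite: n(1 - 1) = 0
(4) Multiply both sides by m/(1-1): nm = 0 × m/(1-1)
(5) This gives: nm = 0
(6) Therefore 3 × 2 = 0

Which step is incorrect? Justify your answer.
Step 4: Multiply both sides by m/(1-1): nm = 0 × m/(1-1)

Step 4 multiplies both sides by m/(1-1). However, 1-1 = 0, so this is multiplication by m/0, which is undefined. We cannot multiply by an undefined expression.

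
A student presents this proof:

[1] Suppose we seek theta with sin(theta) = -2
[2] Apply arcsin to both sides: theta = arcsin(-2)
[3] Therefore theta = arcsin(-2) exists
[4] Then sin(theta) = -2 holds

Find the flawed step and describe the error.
Step 2: Apply arcsin to both sides: theta = arcsin(-2)

Step 2 applies arcsin to -2. However, arcsin(x) is only defined for x in [-1, 1] because sin(theta) can only produce values in that range. Since |-2| > 1, arcsin(-2) is undefined. There is no angle whose sine equals -2.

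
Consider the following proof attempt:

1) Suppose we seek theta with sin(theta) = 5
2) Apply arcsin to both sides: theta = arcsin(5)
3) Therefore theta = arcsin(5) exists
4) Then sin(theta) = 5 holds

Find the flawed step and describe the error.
Step 2: Apply arcsin to both sides: theta = arcsin(5)

Step 2 applies arcsin to 5. However, arcsin(x) is only defined for x in [-1, 1] because sin(theta) can only produce values in that range. Since |5| > 1, arcsin(5) is undefined. There is no angle whose sine equals 5.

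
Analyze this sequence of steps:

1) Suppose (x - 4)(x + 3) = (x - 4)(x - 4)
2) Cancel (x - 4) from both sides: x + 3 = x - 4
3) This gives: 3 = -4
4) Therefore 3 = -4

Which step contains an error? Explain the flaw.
Step 2: Cancel (x - 4) from both sides: x + 3 = x - 4

Step 2 cancels (x - 4) from both sides. This is only valid if (x - 4) ≠ 0, i.e., x ≠ 4. When x = 4, both sides equal zero regardless of the other factors. The correct approach requires considering x = 4 as a separate case.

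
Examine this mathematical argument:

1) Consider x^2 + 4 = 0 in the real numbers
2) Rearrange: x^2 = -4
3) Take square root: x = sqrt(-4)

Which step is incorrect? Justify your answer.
Step 3: Take square root: x = sqrt(-4)

Step 3 takes the square root of -4, which is negative. In the real number system, the square root of a negative number is undefined. The equation x^2 + 4 = 0 has no real solutions. Square roots of negative numbers only exist in the complex numbers.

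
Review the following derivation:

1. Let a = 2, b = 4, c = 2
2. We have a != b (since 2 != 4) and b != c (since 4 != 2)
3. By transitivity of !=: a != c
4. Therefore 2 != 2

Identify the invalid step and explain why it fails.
Step 3: By transitivity of !=: a != c

Step 3 incorrectly applies transitivity to the '!=' relation. Transitivity states: if a R b and b R c, then a R c. However, '!=' is not transitive. Counterexample: 2 != 4 and 4 != 2, but 2 = 2 (both equal 2). Transitivity holds for relations like <, <=, =, but not for !=.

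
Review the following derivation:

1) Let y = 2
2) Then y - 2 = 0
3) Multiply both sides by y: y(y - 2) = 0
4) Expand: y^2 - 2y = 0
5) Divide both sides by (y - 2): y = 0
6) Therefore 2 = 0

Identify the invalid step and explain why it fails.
Step 5: Divide both sides by (y - 2): y = 0

Step 5 divides both sides by (y - 2). However, since y = 2, we have (y - 2) = 0. Division by zero is undefined, making this step invalid.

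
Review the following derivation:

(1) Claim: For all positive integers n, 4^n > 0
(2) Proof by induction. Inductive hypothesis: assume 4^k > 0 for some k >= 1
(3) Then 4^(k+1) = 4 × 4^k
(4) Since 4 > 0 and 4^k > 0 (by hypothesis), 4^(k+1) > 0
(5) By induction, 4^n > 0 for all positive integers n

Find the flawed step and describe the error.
Step 5: By induction, 4^n > 0 for all positive integers n

Step 5 concludes the proof by induction, but no base case was ever established. A valid induction proof requires: (1) a base case proving 4^1 > 0, and (2) an inductive step showing IF 4^k > 0 THEN 4^(k+1) > 0. Steps 2-4 correctly establish the inductive step, but without the base case the conclusion in step 5 does not follow.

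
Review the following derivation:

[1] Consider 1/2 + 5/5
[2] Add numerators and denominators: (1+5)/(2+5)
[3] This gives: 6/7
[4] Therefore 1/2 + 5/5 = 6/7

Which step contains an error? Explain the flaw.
Step 2: Add numerators and denominators: (1+5)/(2+5)

Step 2 incorrectly adds fractions by separately adding numerators and denominators. This is wrong. The correct method requires a common denominator: 1/2 + 5/5 = (1×5 + 5×2)/(2×5) = 15/10 = 3/2. The method used gives 6/7, which is different.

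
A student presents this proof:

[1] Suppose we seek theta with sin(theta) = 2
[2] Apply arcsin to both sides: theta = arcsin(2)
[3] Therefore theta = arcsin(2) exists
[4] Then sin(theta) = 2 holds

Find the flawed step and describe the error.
Step 2: Apply arcsin to both sides: theta = arcsin(2)

Step 2 applies arcsin to 2. However, arcsin(x) is only defined for x in [-1, 1] because sin(theta) can only produce values in that range. Since |2| > 1, arcsin(2) is undefined. There is no angle whose sine equals 2.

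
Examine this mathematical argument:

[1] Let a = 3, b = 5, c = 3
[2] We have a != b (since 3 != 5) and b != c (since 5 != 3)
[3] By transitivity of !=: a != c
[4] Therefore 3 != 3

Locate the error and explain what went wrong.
Step 3: By transitivity of !=: a != c

Step 3 incorrectly applies transitivity to the '!=' relation. Transitivity states: if a R b and b R c, then a R c. However, '!=' is not transitive. Counterexample: 3 != 5 and 5 != 3, but 3 = 3 (both equal 3). Transitivity holds for relations like <, <=, =, but not for !=.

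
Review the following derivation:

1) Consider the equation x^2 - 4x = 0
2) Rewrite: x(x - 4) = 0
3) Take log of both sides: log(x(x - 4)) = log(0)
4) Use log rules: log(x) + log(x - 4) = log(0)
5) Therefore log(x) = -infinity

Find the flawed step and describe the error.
Step 3: Take log of both sides: log(x(x - 4)) = log(0)

Step 3 takes the logarithm of both sides, resulting in log(0) on the right side. The logarithm is only defined for positive numbers; log(0) is undefined (approaches negative infinity). This operation is invalid.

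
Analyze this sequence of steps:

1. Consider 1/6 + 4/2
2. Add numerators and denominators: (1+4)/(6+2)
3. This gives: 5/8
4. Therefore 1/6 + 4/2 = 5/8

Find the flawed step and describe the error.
Step 2: Add numerators and denominators: (1+4)/(6+2)

Step 2 incorrectly adds fractions by separately adding numerators and denominators. This is wrong. The correct method requires a common denominator: 1/6 + 4/2 = (1×2 + 4×6)/(6×2) = 26/12 = 13/6. The method used gives 5/8, which is different.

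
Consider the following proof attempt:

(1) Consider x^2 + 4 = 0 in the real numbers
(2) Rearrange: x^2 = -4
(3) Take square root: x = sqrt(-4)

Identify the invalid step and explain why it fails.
Step 3: Take square root: x = sqrt(-4)

Step 3 takes the square root of -4, which is negative. In the real number system, the square root of a negative number is undefined. The equation x^2 + 4 = 0 has no real solutions. Square roots of negative numbers only exist in the complex numbers.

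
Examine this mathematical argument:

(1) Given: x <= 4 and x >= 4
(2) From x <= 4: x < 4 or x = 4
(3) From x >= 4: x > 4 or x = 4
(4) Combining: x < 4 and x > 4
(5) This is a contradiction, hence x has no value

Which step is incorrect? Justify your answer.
Step 4: Combining: x < 4 and x > 4

Step 4 incorrectly combines the conditions. From x <= 4 and x >= 4, the intersection is x = 4. The error treats the 'or' cases as 'and' requirements. The correct conclusion is that x = 4 is the unique solution, not that no solution exists.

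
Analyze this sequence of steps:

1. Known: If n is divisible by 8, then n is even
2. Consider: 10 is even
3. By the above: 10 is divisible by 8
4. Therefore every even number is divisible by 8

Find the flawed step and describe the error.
Step 3: By the above: 10 is divisible by 8

Step 3 commits the fallacy of affirming the consequent. The known fact 'divisible by 8 → even' does NOT imply 'even → divisible by 8'. That would be the converse, which is false. For example, 10 is even but 10 ÷ 8 = 1.25, which is not an integer.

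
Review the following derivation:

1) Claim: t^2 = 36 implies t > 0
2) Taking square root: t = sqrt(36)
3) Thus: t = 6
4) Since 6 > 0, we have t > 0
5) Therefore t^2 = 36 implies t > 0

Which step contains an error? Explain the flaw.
Step 2: Taking square root: t = sqrt(36)

Step 2 takes the square root and assumes the positive root only. The equation t^2 = 36 actually has two solutions: t = 6 and t = -6. The proof silently assumes t > 0 without justification, then uses this assumption to conclude t > 0, which is circular. The counterexample t = -6 shows the claim is false.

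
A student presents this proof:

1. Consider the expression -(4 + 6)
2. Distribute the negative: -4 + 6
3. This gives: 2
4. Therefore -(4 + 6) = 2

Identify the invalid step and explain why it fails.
Step 2: Distribute the negative: -4 + 6

Step 2 incorrectly distributes the negative sign. The correct distribution is -(4 + 6) = -4 - 6 = -10. The negative must be applied to both terms, not just the first. The error treats -(4 + 6) as -4 + 6, which equals 2 instead of -10.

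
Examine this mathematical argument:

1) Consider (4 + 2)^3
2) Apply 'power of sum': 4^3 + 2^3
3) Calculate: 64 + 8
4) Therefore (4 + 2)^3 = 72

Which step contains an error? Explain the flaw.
Step 2: Apply 'power of sum': 4^3 + 2^3

Step 2 incorrectly applies a non-existent rule '(a+b)^n = a^n + b^n'. This is false in general. The correct expansion uses the binomial theorem. The actual value is (4 + 2)^3 = 6^3 = 216, not 72.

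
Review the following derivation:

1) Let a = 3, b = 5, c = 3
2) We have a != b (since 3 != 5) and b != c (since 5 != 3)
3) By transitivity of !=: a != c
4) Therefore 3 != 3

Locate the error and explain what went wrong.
Step 3: By transitivity of !=: a != c

Step 3 incorrectly applies transitivity to the '!=' relation. Transitivity states: if a R b and b R c, then a R c. However, '!=' is not transitive. Counterexample: 3 != 5 and 5 != 3, but 3 = 3 (both equal 3). Transitivity holds for relations like <, <=, =, but not for !=.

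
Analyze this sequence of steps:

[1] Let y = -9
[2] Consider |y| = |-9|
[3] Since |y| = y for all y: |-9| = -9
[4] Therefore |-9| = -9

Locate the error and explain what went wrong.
Step 3: Since |y| = y for all y: |-9| = -9

Step 3 incorrectly states that |y| = y for all y. The correct definition is |y| = y when y >= 0, and |y| = -y when y < 0. Since -9 < 0, we have |-9| = -(-9) = 9, not -9.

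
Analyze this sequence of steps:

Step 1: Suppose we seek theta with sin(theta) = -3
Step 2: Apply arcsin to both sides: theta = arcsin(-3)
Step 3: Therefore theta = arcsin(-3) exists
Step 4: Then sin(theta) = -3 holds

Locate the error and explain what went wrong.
Step 2: Apply arcsin to both sides: theta = arcsin(-3)

Step 2 applies arcsin to -3. However, arcsin(x) is only defined for x in [-1, 1] because sin(theta) can only produce values in that range. Since |-3| > 1, arcsin(-3) is undefined. There is no angle whose sine equals -3.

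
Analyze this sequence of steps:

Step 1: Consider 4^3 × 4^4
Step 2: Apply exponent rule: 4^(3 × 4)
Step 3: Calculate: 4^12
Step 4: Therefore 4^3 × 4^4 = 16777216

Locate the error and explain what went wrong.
Step 2: Apply exponent rule: 4^(3 × 4)

Step 2 incorrectly states that a^b × a^c = a^(b×c). The correct rule is a^b × a^c = a^(b+c). The actual value is 4^3 × 4^4 = 4^7 = 16384, not 4^12 = 16777216.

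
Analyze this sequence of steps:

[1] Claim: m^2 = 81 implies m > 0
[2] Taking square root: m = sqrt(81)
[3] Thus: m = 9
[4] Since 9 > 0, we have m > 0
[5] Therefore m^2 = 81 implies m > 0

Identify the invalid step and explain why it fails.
Step 2: Taking square root: m = sqrt(81)

Step 2 takes the square root and assumes the positive root only. The equation m^2 = 81 actually has two solutions: m = 9 and m = -9. The proof silently assumes m > 0 without justification, then uses this assumption to conclude m > 0, which is circular. The counterexample m = -9 shows the claim is false.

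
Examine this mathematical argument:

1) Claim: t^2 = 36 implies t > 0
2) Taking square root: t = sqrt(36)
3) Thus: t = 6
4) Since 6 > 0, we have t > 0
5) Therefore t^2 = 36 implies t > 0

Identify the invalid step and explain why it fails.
Step 2: Taking square root: t = sqrt(36)

Step 2 takes the square root and assumes the positive root only. The equation t^2 = 36 actually has two solutions: t = 6 and t = -6. The proof silently assumes t > 0 without justification, then uses this assumption to conclude t > 0, which is circular. The counterexample t = -6 shows the claim is false.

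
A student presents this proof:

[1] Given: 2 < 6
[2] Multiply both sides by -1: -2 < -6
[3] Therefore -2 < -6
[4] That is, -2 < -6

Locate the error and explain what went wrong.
Step 2: Multiply both sides by -1: -2 < -6

Step 2 multiplies both sides by -1 but fails to reverse the inequality sign. When multiplying (or dividing) an inequality by a negative number, the direction must be reversed. Since 2 < 6, we should get -2 > -6, i.e., -2 > -6.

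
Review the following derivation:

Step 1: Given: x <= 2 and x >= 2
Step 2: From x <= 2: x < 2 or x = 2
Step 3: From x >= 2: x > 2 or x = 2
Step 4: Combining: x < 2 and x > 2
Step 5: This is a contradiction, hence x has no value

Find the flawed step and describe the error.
Step 4: Combining: x < 2 and x > 2

Step 4 incorrectly combines the conditions. From x <= 2 and x >= 2, the intersection is x = 2. The error treats the 'or' cases as 'and' requirements. The correct conclusion is that x = 2 is the unique solution, not that no solution exists.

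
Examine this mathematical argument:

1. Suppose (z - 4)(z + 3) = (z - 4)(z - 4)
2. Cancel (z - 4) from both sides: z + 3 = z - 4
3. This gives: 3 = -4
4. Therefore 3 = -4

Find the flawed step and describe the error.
Step 2: Cancel (z - 4) from both sides: z + 3 = z - 4

Step 2 cancels (z - 4) from both sides. This is only valid if (z - 4) ≠ 0, i.e., z ≠ 4. When z = 4, both sides equal zero regardless of the other factors. The correct approach requires considering z = 4 as a separate case.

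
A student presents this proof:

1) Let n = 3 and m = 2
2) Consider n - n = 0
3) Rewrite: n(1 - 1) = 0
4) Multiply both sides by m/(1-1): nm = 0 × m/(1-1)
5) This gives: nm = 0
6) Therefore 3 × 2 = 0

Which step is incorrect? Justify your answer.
Step 4: Multiply both sides by m/(1-1): nm = 0 × m/(1-1)

Step 4 multiplies both sides by m/(1-1). However, 1-1 = 0, so this is multiplication by m/0, which is undefined. We cannot multiply by an undefined expression.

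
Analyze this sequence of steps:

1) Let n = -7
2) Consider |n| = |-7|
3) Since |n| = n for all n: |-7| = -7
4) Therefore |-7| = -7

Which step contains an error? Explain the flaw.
Step 3: Since |n| = n for all n: |-7| = -7

Step 3 incorrectly states that |n| = n for all n. The correct definition is |n| = n when n >= 0, and |n| = -n when n < 0. Since -7 < 0, we have |-7| = -(-7) = 7, not -7.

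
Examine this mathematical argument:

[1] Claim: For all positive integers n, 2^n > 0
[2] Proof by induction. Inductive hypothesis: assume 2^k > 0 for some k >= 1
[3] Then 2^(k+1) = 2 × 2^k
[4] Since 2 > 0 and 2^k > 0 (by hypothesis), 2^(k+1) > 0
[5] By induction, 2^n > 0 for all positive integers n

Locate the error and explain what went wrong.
Step 5: By induction, 2^n > 0 for all positive integers n

Step 5 concludes the proof by induction, but no base case was ever established. A valid induction proof requires: (1) a base case proving 2^1 > 0, and (2) an inductive step showing IF 2^k > 0 THEN 2^(k+1) > 0. Steps 2-4 correctly establish the inductive step, but without the base case the conclusion in step 5 does not follow.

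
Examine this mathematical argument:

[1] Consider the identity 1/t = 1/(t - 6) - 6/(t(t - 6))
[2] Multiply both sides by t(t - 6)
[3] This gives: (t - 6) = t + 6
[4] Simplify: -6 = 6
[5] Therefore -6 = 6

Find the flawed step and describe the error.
Step 3: This gives: (t - 6) = t + 6

Step 3 makes a sign error when clearing denominators. Multiplying -6/(t(t - 6)) by t(t - 6) gives -6, not +6. The correct result is (t - 6) = t - 6, which is trivially true, not (t - 6) = t + 6. (Step 1 is a valid identity: 1/(t - 6) - 6/(t(t - 6)) = (t - 6)/(t(t - 6)) = 1/t.)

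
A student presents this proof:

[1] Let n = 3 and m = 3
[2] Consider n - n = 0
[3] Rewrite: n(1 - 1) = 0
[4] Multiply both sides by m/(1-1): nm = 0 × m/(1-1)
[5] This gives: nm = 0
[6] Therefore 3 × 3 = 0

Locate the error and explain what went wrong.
Step 4: Multiply both sides by m/(1-1): nm = 0 × m/(1-1)

Step 4 multiplies both sides by m/(1-1). However, 1-1 = 0, so this is multiplication by m/0, which is undefined. We cannot multiply by an undefined expression.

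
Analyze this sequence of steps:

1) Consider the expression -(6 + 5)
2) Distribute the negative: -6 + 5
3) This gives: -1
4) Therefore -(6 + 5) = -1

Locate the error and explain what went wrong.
Step 2: Distribute the negative: -6 + 5

Step 2 incorrectly distributes the negative sign. The correct distribution is -(6 + 5) = -6 - 5 = -11. The negative must be applied to both terms, not just the first. The error treats -(6 + 5) as -6 + 5, which equals -1 instead of -11.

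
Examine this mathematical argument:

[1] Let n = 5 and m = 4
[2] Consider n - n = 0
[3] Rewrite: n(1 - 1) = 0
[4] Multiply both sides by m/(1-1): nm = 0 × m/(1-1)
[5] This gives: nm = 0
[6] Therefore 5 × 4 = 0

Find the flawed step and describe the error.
Step 4: Multiply both sides by m/(1-1): nm = 0 × m/(1-1)

Step 4 multiplies both sides by m/(1-1). However, 1-1 = 0, so this is multiplication by m/0, which is undefined. We cannot multiply by an undefined expression.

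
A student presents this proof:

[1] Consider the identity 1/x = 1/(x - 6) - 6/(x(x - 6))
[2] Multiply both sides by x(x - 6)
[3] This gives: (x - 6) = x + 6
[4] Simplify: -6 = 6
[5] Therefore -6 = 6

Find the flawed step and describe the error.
Step 3: This gives: (x - 6) = x + 6

Step 3 makes a sign error when clearing denominators. Multiplying -6/(x(x - 6)) by x(x - 6) gives -6, not +6. The correct result is (x - 6) = x - 6, which is trivially true, not (x - 6) = x + 6. (Step 1 is a valid identity: 1/(x - 6) - 6/(x(x - 6)) = (x - 6)/(x(x - 6)) = 1/x.)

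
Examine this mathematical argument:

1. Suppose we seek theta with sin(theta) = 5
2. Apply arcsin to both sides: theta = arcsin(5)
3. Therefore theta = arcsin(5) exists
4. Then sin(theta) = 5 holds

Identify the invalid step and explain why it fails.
Step 2: Apply arcsin to both sides: theta = arcsin(5)

Step 2 applies arcsin to 5. However, arcsin(x) is only defined for x in [-1, 1] because sin(theta) can only produce values in that range. Since |5| > 1, arcsin(5) is undefined. There is no angle whose sine equals 5.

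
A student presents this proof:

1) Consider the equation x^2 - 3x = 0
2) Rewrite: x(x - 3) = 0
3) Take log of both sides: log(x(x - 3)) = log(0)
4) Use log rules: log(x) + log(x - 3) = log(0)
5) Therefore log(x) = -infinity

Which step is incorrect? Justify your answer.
Step 3: Take log of both sides: log(x(x - 3)) = log(0)

Step 3 takes the logarithm of both sides, resulting in log(0) on the right side. The logarithm is only defined for positive numbers; log(0) is undefined (approaches negative infinity). This operation is invalid.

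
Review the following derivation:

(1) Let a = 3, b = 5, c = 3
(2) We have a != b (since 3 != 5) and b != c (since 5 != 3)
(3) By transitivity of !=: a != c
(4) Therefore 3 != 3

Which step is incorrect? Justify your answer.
Step 3: By transitivity of !=: a != c

Step 3 incorrectly applies transitivity to the '!=' relation. Transitivity states: if a R b and b R c, then a R c. However, '!=' is not transitive. Counterexample: 3 != 5 and 5 != 3, but 3 = 3 (both equal 3). Transitivity holds for relations like <, <=, =, but not for !=.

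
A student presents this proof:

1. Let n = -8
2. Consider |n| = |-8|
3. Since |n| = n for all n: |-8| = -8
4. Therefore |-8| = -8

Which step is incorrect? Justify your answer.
Step 3: Since |n| = n for all n: |-8| = -8

Step 3 incorrectly states that |n| = n for all n. The correct definition is |n| = n when n >= 0, and |n| = -n when n < 0. Since -8 < 0, we have |-8| = -(-8) = 8, not -8.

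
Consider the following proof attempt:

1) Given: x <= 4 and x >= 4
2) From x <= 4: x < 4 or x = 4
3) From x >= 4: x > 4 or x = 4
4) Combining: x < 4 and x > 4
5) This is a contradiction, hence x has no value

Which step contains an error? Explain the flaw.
Step 4: Combining: x < 4 and x > 4

Step 4 incorrectly combines the conditions. From x <= 4 and x >= 4, the intersection is x = 4. The error treats the 'or' cases as 'and' requirements. The correct conclusion is that x = 4 is the unique solution, not that no solution exists.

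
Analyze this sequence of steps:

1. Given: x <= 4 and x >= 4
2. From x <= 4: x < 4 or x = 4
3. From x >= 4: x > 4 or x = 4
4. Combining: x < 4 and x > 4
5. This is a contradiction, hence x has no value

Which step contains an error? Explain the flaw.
Step 4: Combining: x < 4 and x > 4

Step 4 incorrectly combines the conditions. From x <= 4 and x >= 4, the intersection is x = 4. The error treats the 'or' cases as 'and' requirements. The correct conclusion is that x = 4 is the unique solution, not that no solution exists.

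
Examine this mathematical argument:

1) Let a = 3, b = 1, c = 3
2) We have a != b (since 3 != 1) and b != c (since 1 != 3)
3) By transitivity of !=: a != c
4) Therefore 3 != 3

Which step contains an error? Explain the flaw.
Step 3: By transitivity of !=: a != c

Step 3 incorrectly applies transitivity to the '!=' relation. Transitivity states: if a R b and b R c, then a R c. However, '!=' is not transitive. Counterexample: 3 != 1 and 1 != 3, but 3 = 3 (both equal 3). Transitivity holds for relations like <, <=, =, but not for !=.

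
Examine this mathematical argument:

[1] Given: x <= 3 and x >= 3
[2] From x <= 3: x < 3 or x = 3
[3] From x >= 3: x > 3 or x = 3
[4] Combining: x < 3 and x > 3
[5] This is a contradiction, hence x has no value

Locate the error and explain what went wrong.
Step 4: Combining: x < 3 and x > 3

Step 4 incorrectly combines the conditions. From x <= 3 and x >= 3, the intersection is x = 3. The error treats the 'or' cases as 'and' requirements. The correct conclusion is that x = 3 is the unique solution, not that no solution exists.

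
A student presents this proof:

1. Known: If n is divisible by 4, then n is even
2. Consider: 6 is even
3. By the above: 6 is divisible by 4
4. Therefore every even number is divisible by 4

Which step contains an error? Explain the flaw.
Step 3: By the above: 6 is divisible by 4

Step 3 commits the fallacy of affirming the consequent. The known fact 'divisible by 4 → even' does NOT imply 'even → divisible by 4'. That would be the converse, which is false. For example, 6 is even but 6 ÷ 4 = 1.50, which is not an integer.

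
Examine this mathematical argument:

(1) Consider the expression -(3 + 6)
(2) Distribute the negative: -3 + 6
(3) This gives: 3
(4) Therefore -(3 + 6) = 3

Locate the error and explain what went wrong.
Step 2: Distribute the negative: -3 + 6

Step 2 incorrectly distributes the negative sign. The correct distribution is -(3 + 6) = -3 - 6 = -9. The negative must be applied to both terms, not just the first. The error treats -(3 + 6) as -3 + 6, which equals 3 instead of -9.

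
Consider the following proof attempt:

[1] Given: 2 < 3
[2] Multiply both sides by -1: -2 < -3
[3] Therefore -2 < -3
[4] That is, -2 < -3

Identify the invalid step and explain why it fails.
Step 2: Multiply both sides by -1: -2 < -3

Step 2 multiplies both sides by -1 but fails to reverse the inequality sign. When multiplying (or dividing) an inequality by a negative number, the direction must be reversed. Since 2 < 3, we should get -2 > -3, i.e., -2 > -3.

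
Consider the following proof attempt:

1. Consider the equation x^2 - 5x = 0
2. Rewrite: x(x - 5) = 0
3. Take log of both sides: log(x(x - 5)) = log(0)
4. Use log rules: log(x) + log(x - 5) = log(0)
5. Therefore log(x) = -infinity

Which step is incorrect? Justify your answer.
Step 3: Take log of both sides: log(x(x - 5)) = log(0)

Step 3 takes the logarithm of both sides, resulting in log(0) on the right side. The logarithm is only defined for positive numbers; log(0) is undefined (approaches negative infinity). This operation is invalid.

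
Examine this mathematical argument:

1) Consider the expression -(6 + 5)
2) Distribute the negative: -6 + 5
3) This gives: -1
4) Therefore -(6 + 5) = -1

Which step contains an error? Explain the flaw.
Step 2: Distribute the negative: -6 + 5

Step 2 incorrectly distributes the negative sign. The correct distribution is -(6 + 5) = -6 - 5 = -11. The negative must be applied to both terms, not just the first. The error treats -(6 + 5) as -6 + 5, which equals -1 instead of -11.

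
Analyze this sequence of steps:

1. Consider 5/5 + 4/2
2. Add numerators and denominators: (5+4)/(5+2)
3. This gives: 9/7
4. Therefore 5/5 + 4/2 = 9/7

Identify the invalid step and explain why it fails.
Step 2: Add numerators and denominators: (5+4)/(5+2)

Step 2 incorrectly adds fractions by separately adding numerators and denominators. This is wrong. The correct method requires a common denominator: 5/5 + 4/2 = (5×2 + 4×5)/(5×2) = 30/10 = 3. The method used gives 9/7, which is different.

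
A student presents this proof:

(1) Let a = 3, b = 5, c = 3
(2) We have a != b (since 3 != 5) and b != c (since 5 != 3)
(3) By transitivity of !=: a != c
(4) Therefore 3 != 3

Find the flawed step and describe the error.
Step 3: By transitivity of !=: a != c

Step 3 incorrectly applies transitivity to the '!=' relation. Transitivity states: if a R b and b R c, then a R c. However, '!=' is not transitive. Counterexample: 3 != 5 and 5 != 3, but 3 = 3 (both equal 3). Transitivity holds for relations like <, <=, =, but not for !=.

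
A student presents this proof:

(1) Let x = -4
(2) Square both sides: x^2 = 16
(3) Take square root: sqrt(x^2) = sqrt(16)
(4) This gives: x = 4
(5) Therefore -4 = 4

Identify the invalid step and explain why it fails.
Step 4: This gives: x = 4

Step 4 incorrectly states that sqrt(x^2) = x. The correct identity is sqrt(x^2) = |x|. Since x = -4 < 0, we have sqrt(x^2) = |-4| = 4, not x = -4.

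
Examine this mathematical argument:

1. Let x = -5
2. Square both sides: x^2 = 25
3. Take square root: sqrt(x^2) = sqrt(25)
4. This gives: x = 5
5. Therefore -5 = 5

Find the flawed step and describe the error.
Step 4: This gives: x = 5

Step 4 incorrectly states that sqrt(x^2) = x. The correct identity is sqrt(x^2) = |x|. Since x = -5 < 0, we have sqrt(x^2) = |-5| = 5, not x = -5.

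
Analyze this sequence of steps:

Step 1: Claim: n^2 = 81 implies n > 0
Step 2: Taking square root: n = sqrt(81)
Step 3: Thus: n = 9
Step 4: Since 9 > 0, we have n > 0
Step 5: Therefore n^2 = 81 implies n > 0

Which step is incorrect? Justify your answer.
Step 2: Taking square root: n = sqrt(81)

Step 2 takes the square root and assumes the positive root only. The equation n^2 = 81 actually has two solutions: n = 9 and n = -9. The proof silently assumes n > 0 without justification, then uses this assumption to conclude n > 0, which is circular. The counterexample n = -9 shows the claim is false.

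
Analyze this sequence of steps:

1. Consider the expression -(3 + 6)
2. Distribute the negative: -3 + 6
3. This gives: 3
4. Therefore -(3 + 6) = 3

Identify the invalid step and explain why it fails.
Step 2: Distribute the negative: -3 + 6

Step 2 incorrectly distributes the negative sign. The correct distribution is -(3 + 6) = -3 - 6 = -9. The negative must be applied to both terms, not just the first. The error treats -(3 + 6) as -3 + 6, which equals 3 instead of -9.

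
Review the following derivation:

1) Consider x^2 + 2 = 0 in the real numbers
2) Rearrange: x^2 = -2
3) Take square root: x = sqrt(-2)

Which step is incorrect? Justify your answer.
Step 3: Take square root: x = sqrt(-2)

Step 3 takes the square root of -2, which is negative. In the real number system, the square root of a negative number is undefined. The equation x^2 + 2 = 0 has no real solutions. Square roots of negative numbers only exist in the complex numbers.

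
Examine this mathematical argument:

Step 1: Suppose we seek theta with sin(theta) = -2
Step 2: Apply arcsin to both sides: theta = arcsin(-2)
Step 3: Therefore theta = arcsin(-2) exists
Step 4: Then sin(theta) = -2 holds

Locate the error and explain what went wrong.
Step 2: Apply arcsin to both sides: theta = arcsin(-2)

Step 2 applies arcsin to -2. However, arcsin(x) is only defined for x in [-1, 1] because sin(theta) can only produce values in that range. Since |-2| > 1, arcsin(-2) is undefined. There is no angle whose sine equals -2.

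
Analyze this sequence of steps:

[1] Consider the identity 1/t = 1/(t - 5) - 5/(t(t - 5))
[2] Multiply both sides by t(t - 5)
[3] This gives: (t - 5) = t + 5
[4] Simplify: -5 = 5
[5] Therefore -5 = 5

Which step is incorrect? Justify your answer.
Step 3: This gives: (t - 5) = t + 5

Step 3 makes a sign error when clearing denominators. Multiplying -5/(t(t - 5)) by t(t - 5) gives -5, not +5. The correct result is (t - 5) = t - 5, which is trivially true, not (t - 5) = t + 5. (Step 1 is a valid identity: 1/(t - 5) - 5/(t(t - 5)) = (t - 5)/(t(t - 5)) = 1/t.)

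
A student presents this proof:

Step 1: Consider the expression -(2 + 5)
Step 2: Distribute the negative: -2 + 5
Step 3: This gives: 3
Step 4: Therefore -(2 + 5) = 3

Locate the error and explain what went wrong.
Step 2: Distribute the negative: -2 + 5

Step 2 incorrectly distributes the negative sign. The correct distribution is -(2 + 5) = -2 - 5 = -7. The negative must be applied to both terms, not just the first. The error treats -(2 + 5) as -2 + 5, which equals 3 instead of -7.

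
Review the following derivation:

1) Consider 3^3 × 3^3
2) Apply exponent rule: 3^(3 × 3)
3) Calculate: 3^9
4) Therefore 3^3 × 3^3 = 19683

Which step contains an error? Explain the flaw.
Step 2: Apply exponent rule: 3^(3 × 3)

Step 2 incorrectly states that a^b × a^c = a^(b×c). The correct rule is a^b × a^c = a^(b+c). The actual value is 3^3 × 3^3 = 3^6 = 729, not 3^9 = 19683.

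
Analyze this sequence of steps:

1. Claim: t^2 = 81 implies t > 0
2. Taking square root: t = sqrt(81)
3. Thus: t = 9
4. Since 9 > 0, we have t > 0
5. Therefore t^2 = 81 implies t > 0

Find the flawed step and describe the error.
Step 2: Taking square root: t = sqrt(81)

Step 2 takes the square root and assumes the positive root only. The equation t^2 = 81 actually has two solutions: t = 9 and t = -9. The proof silently assumes t > 0 without justification, then uses this assumption to conclude t > 0, which is circular. The counterexample t = -9 shows the claim is false.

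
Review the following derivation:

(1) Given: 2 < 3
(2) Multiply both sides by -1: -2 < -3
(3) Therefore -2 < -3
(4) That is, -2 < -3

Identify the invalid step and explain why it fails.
Step 2: Multiply both sides by -1: -2 < -3

Step 2 multiplies both sides by -1 but fails to reverse the inequality sign. When multiplying (or dividing) an inequality by a negative number, the direction must be reversed. Since 2 < 3, we should get -2 > -3, i.e., -2 > -3.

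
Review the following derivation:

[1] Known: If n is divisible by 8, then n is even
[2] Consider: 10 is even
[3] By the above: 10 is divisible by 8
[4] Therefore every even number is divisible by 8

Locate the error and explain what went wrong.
Step 3: By the above: 10 is divisible by 8

Step 3 commits the fallacy of affirming the consequent. The known fact 'divisible by 8 → even' does NOT imply 'even → divisible by 8'. That would be the converse, which is false. For example, 10 is even but 10 ÷ 8 = 1.25, which is not an integer.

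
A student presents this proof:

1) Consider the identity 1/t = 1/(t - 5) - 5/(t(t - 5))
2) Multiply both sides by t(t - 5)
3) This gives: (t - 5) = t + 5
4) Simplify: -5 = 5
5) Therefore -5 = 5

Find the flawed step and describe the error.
Step 3: This gives: (t - 5) = t + 5

Step 3 makes a sign error when clearing denominators. Multiplying -5/(t(t - 5)) by t(t - 5) gives -5, not +5. The correct result is (t - 5) = t - 5, which is trivially true, not (t - 5) = t + 5. (Step 1 is a valid identity: 1/(t - 5) - 5/(t(t - 5)) = (t - 5)/(t(t - 5)) = 1/t.)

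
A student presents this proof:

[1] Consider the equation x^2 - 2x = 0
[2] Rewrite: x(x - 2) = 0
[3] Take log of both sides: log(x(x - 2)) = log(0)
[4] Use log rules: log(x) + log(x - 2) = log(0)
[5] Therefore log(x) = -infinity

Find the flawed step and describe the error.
Step 3: Take log of both sides: log(x(x - 2)) = log(0)

Step 3 takes the logarithm of both sides, resulting in log(0) on the right side. The logarithm is only defined for positive numbers; log(0) is undefined (approaches negative infinity). This operation is invalid.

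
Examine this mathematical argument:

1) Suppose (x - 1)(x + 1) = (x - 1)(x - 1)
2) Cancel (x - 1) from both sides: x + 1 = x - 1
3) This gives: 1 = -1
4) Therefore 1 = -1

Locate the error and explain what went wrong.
Step 2: Cancel (x - 1) from both sides: x + 1 = x - 1

Step 2 cancels (x - 1) from both sides. This is only valid if (x - 1) ≠ 0, i.e., x ≠ 1. When x = 1, both sides equal zero regardless of the other factors. The correct approach requires considering x = 1 as a separate case.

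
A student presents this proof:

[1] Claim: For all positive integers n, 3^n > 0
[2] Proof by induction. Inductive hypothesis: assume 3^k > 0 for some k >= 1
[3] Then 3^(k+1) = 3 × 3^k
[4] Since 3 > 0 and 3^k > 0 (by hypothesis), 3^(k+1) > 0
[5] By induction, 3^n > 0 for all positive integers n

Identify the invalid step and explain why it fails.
Step 5: By induction, 3^n > 0 for all positive integers n

Step 5 concludes the proof by induction, but no base case was ever established. A valid induction proof requires: (1) a base case proving 3^1 > 0, and (2) an inductive step showing IF 3^k > 0 THEN 3^(k+1) > 0. Steps 2-4 correctly establish the inductive step, but without the base case the conclusion in step 5 does not follow.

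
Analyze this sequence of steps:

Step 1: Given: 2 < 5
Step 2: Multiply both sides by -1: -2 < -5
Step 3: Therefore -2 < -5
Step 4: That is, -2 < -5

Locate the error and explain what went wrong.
Step 2: Multiply both sides by -1: -2 < -5

Step 2 multiplies both sides by -1 but fails to reverse the inequality sign. When multiplying (or dividing) an inequality by a negative number, the direction must be reversed. Since 2 < 5, we should get -2 > -5, i.e., -2 > -5.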